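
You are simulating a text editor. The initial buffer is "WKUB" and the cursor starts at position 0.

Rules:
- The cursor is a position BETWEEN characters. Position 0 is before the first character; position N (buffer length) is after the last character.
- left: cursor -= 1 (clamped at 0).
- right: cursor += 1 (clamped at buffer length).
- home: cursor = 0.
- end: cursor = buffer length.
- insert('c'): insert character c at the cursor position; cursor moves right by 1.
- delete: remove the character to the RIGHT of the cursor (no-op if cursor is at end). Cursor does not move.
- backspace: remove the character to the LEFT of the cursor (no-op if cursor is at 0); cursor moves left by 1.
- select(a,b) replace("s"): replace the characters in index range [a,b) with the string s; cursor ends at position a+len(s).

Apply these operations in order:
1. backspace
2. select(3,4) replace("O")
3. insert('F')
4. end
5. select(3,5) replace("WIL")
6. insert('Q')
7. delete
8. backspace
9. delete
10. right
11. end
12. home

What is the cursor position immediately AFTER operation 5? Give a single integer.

Answer: 6

Derivation:
After op 1 (backspace): buf='WKUB' cursor=0
After op 2 (select(3,4) replace("O")): buf='WKUO' cursor=4
After op 3 (insert('F')): buf='WKUOF' cursor=5
After op 4 (end): buf='WKUOF' cursor=5
After op 5 (select(3,5) replace("WIL")): buf='WKUWIL' cursor=6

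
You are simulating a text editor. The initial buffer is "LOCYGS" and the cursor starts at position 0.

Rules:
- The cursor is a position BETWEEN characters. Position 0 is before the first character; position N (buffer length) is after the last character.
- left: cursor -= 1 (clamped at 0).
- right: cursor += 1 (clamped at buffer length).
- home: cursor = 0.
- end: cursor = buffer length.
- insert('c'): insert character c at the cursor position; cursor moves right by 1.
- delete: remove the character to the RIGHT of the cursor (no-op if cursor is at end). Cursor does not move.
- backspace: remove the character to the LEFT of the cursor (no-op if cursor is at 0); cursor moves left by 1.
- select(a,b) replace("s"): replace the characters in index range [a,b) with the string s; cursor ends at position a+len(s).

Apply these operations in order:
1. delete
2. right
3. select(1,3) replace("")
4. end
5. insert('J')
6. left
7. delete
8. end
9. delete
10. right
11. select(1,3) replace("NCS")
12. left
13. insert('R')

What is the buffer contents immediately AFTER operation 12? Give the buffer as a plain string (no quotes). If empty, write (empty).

After op 1 (delete): buf='OCYGS' cursor=0
After op 2 (right): buf='OCYGS' cursor=1
After op 3 (select(1,3) replace("")): buf='OGS' cursor=1
After op 4 (end): buf='OGS' cursor=3
After op 5 (insert('J')): buf='OGSJ' cursor=4
After op 6 (left): buf='OGSJ' cursor=3
After op 7 (delete): buf='OGS' cursor=3
After op 8 (end): buf='OGS' cursor=3
After op 9 (delete): buf='OGS' cursor=3
After op 10 (right): buf='OGS' cursor=3
After op 11 (select(1,3) replace("NCS")): buf='ONCS' cursor=4
After op 12 (left): buf='ONCS' cursor=3

Answer: ONCS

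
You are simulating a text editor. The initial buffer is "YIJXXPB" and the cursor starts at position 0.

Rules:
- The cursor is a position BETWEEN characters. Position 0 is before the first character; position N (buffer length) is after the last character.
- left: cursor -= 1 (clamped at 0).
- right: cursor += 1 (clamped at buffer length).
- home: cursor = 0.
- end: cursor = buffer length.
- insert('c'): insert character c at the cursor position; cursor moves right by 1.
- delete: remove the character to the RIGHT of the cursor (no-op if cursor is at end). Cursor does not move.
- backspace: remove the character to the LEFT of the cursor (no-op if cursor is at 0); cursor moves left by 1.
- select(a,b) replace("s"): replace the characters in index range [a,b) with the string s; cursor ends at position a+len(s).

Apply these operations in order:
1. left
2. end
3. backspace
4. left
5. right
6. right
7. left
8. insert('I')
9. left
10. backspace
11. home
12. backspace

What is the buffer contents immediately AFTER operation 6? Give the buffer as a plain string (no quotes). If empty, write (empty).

After op 1 (left): buf='YIJXXPB' cursor=0
After op 2 (end): buf='YIJXXPB' cursor=7
After op 3 (backspace): buf='YIJXXP' cursor=6
After op 4 (left): buf='YIJXXP' cursor=5
After op 5 (right): buf='YIJXXP' cursor=6
After op 6 (right): buf='YIJXXP' cursor=6

Answer: YIJXXP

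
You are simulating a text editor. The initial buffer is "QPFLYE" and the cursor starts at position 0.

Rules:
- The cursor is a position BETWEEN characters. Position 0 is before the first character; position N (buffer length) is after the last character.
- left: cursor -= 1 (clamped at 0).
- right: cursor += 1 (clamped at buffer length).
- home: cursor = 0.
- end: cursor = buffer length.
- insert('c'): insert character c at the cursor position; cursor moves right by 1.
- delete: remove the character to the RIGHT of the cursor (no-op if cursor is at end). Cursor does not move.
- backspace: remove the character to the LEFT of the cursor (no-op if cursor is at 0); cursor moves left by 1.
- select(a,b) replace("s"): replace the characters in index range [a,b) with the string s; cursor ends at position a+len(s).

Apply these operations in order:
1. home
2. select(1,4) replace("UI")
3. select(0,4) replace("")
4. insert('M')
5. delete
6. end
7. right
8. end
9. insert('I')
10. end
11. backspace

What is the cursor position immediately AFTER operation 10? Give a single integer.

Answer: 2

Derivation:
After op 1 (home): buf='QPFLYE' cursor=0
After op 2 (select(1,4) replace("UI")): buf='QUIYE' cursor=3
After op 3 (select(0,4) replace("")): buf='E' cursor=0
After op 4 (insert('M')): buf='ME' cursor=1
After op 5 (delete): buf='M' cursor=1
After op 6 (end): buf='M' cursor=1
After op 7 (right): buf='M' cursor=1
After op 8 (end): buf='M' cursor=1
After op 9 (insert('I')): buf='MI' cursor=2
After op 10 (end): buf='MI' cursor=2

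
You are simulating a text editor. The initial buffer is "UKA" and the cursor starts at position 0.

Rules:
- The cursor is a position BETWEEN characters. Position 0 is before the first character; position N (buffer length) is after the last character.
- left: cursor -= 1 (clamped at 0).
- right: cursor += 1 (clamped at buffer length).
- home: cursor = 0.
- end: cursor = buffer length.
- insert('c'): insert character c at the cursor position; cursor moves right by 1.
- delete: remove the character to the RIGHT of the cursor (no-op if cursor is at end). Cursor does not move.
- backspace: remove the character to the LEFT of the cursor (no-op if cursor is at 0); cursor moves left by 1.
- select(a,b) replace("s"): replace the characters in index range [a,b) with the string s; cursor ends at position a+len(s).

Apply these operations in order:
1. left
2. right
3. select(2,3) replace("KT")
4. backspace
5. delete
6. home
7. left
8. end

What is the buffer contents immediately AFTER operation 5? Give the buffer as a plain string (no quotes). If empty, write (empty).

Answer: UKK

Derivation:
After op 1 (left): buf='UKA' cursor=0
After op 2 (right): buf='UKA' cursor=1
After op 3 (select(2,3) replace("KT")): buf='UKKT' cursor=4
After op 4 (backspace): buf='UKK' cursor=3
After op 5 (delete): buf='UKK' cursor=3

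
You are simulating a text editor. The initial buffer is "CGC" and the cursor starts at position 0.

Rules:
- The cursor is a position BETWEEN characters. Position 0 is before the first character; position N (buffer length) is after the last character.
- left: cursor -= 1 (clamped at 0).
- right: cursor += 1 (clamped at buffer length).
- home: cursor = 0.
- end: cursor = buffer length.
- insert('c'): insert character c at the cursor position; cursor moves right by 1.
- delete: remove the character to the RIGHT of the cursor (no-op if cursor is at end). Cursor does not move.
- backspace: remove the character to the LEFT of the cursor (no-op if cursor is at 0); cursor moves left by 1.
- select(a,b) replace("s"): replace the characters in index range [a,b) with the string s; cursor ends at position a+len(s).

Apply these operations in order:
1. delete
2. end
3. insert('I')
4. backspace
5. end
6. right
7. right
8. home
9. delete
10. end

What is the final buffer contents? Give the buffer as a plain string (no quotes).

After op 1 (delete): buf='GC' cursor=0
After op 2 (end): buf='GC' cursor=2
After op 3 (insert('I')): buf='GCI' cursor=3
After op 4 (backspace): buf='GC' cursor=2
After op 5 (end): buf='GC' cursor=2
After op 6 (right): buf='GC' cursor=2
After op 7 (right): buf='GC' cursor=2
After op 8 (home): buf='GC' cursor=0
After op 9 (delete): buf='C' cursor=0
After op 10 (end): buf='C' cursor=1

Answer: C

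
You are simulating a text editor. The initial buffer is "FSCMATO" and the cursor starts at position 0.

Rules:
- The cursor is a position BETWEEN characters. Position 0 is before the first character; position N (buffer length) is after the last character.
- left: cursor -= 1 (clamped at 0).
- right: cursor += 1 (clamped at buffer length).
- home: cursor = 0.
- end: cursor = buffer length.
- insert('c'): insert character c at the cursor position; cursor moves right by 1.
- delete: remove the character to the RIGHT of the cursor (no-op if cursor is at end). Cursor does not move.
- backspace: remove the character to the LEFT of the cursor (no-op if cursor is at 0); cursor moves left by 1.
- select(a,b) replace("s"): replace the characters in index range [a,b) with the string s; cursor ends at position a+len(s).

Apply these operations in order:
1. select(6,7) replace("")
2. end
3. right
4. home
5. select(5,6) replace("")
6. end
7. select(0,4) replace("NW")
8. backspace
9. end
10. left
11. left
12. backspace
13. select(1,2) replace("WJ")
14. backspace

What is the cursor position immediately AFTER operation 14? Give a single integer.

After op 1 (select(6,7) replace("")): buf='FSCMAT' cursor=6
After op 2 (end): buf='FSCMAT' cursor=6
After op 3 (right): buf='FSCMAT' cursor=6
After op 4 (home): buf='FSCMAT' cursor=0
After op 5 (select(5,6) replace("")): buf='FSCMA' cursor=5
After op 6 (end): buf='FSCMA' cursor=5
After op 7 (select(0,4) replace("NW")): buf='NWA' cursor=2
After op 8 (backspace): buf='NA' cursor=1
After op 9 (end): buf='NA' cursor=2
After op 10 (left): buf='NA' cursor=1
After op 11 (left): buf='NA' cursor=0
After op 12 (backspace): buf='NA' cursor=0
After op 13 (select(1,2) replace("WJ")): buf='NWJ' cursor=3
After op 14 (backspace): buf='NW' cursor=2

Answer: 2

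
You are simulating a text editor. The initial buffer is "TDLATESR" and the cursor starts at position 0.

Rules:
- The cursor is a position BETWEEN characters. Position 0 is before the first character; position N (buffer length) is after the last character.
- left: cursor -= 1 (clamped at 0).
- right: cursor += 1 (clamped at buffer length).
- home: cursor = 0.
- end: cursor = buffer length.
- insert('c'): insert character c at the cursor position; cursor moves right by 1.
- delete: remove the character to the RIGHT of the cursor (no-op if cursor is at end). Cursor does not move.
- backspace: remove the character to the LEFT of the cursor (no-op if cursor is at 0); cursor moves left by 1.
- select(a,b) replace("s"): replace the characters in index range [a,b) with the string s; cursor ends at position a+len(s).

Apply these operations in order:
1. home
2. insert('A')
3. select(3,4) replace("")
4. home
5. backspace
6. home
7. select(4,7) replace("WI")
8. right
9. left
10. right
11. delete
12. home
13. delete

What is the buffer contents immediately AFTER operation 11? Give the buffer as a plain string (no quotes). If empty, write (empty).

Answer: ATDAWIR

Derivation:
After op 1 (home): buf='TDLATESR' cursor=0
After op 2 (insert('A')): buf='ATDLATESR' cursor=1
After op 3 (select(3,4) replace("")): buf='ATDATESR' cursor=3
After op 4 (home): buf='ATDATESR' cursor=0
After op 5 (backspace): buf='ATDATESR' cursor=0
After op 6 (home): buf='ATDATESR' cursor=0
After op 7 (select(4,7) replace("WI")): buf='ATDAWIR' cursor=6
After op 8 (right): buf='ATDAWIR' cursor=7
After op 9 (left): buf='ATDAWIR' cursor=6
After op 10 (right): buf='ATDAWIR' cursor=7
After op 11 (delete): buf='ATDAWIR' cursor=7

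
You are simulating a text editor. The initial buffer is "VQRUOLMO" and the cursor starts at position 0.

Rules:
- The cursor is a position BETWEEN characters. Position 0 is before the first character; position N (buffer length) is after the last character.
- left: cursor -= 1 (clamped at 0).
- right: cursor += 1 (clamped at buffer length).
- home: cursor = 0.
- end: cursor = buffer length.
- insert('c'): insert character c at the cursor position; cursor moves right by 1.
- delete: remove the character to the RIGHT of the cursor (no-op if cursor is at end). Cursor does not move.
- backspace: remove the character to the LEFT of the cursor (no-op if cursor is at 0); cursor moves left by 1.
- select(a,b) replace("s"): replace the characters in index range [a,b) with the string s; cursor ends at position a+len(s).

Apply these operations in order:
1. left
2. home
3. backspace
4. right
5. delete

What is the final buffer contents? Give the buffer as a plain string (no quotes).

After op 1 (left): buf='VQRUOLMO' cursor=0
After op 2 (home): buf='VQRUOLMO' cursor=0
After op 3 (backspace): buf='VQRUOLMO' cursor=0
After op 4 (right): buf='VQRUOLMO' cursor=1
After op 5 (delete): buf='VRUOLMO' cursor=1

Answer: VRUOLMO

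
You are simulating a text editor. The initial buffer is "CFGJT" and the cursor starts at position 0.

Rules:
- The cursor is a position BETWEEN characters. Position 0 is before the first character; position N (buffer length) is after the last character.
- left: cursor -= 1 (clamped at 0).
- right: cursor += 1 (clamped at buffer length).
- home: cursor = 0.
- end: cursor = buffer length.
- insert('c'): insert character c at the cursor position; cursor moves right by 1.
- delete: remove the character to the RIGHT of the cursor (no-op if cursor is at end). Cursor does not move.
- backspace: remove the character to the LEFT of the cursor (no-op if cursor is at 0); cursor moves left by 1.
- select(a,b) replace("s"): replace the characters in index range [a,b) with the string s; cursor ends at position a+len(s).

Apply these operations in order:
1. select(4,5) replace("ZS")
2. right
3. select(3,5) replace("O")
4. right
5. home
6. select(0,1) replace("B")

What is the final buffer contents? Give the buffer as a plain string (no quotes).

After op 1 (select(4,5) replace("ZS")): buf='CFGJZS' cursor=6
After op 2 (right): buf='CFGJZS' cursor=6
After op 3 (select(3,5) replace("O")): buf='CFGOS' cursor=4
After op 4 (right): buf='CFGOS' cursor=5
After op 5 (home): buf='CFGOS' cursor=0
After op 6 (select(0,1) replace("B")): buf='BFGOS' cursor=1

Answer: BFGOS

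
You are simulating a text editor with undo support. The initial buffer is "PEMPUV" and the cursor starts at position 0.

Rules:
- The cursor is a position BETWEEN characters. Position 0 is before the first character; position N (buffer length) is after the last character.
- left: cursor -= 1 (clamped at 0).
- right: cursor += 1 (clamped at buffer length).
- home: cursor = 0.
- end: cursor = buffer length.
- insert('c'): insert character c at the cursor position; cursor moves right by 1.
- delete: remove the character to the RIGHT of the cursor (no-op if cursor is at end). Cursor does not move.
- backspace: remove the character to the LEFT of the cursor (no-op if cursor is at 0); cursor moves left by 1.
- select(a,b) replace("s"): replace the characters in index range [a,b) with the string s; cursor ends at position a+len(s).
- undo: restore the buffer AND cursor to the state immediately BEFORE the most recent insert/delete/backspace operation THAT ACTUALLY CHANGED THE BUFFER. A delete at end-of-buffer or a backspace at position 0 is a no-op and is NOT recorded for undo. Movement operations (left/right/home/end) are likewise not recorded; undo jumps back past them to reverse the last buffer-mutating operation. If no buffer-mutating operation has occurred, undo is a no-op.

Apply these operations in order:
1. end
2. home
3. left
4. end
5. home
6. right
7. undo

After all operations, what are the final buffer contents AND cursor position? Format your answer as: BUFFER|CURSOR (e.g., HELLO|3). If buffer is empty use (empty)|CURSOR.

After op 1 (end): buf='PEMPUV' cursor=6
After op 2 (home): buf='PEMPUV' cursor=0
After op 3 (left): buf='PEMPUV' cursor=0
After op 4 (end): buf='PEMPUV' cursor=6
After op 5 (home): buf='PEMPUV' cursor=0
After op 6 (right): buf='PEMPUV' cursor=1
After op 7 (undo): buf='PEMPUV' cursor=1

Answer: PEMPUV|1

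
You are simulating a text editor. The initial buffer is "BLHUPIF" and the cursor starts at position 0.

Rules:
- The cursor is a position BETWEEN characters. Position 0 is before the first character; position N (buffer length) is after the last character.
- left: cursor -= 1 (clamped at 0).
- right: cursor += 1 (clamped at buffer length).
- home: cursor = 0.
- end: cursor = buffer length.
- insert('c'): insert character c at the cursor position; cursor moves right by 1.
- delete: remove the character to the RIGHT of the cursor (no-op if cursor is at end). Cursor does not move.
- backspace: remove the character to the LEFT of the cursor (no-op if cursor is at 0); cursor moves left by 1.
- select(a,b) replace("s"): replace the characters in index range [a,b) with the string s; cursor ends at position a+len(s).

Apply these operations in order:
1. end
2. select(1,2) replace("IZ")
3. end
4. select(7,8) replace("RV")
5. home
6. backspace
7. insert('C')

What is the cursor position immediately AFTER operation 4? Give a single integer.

After op 1 (end): buf='BLHUPIF' cursor=7
After op 2 (select(1,2) replace("IZ")): buf='BIZHUPIF' cursor=3
After op 3 (end): buf='BIZHUPIF' cursor=8
After op 4 (select(7,8) replace("RV")): buf='BIZHUPIRV' cursor=9

Answer: 9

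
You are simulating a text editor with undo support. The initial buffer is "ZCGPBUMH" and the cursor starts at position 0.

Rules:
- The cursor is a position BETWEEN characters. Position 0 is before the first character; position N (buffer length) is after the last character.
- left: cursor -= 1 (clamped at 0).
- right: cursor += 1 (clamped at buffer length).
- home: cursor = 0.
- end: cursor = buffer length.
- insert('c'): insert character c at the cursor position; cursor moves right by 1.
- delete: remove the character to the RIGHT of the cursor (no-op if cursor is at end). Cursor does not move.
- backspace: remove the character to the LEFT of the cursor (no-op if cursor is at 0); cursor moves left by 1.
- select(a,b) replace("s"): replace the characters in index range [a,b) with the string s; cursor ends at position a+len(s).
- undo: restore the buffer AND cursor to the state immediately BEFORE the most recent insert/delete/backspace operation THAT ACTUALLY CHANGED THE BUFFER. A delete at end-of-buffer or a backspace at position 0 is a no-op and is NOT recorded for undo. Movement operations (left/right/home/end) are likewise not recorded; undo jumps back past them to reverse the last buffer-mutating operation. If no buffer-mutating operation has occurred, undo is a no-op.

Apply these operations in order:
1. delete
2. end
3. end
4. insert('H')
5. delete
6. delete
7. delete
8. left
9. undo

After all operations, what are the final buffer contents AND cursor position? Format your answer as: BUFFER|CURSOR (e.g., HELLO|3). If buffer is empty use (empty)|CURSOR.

After op 1 (delete): buf='CGPBUMH' cursor=0
After op 2 (end): buf='CGPBUMH' cursor=7
After op 3 (end): buf='CGPBUMH' cursor=7
After op 4 (insert('H')): buf='CGPBUMHH' cursor=8
After op 5 (delete): buf='CGPBUMHH' cursor=8
After op 6 (delete): buf='CGPBUMHH' cursor=8
After op 7 (delete): buf='CGPBUMHH' cursor=8
After op 8 (left): buf='CGPBUMHH' cursor=7
After op 9 (undo): buf='CGPBUMH' cursor=7

Answer: CGPBUMH|7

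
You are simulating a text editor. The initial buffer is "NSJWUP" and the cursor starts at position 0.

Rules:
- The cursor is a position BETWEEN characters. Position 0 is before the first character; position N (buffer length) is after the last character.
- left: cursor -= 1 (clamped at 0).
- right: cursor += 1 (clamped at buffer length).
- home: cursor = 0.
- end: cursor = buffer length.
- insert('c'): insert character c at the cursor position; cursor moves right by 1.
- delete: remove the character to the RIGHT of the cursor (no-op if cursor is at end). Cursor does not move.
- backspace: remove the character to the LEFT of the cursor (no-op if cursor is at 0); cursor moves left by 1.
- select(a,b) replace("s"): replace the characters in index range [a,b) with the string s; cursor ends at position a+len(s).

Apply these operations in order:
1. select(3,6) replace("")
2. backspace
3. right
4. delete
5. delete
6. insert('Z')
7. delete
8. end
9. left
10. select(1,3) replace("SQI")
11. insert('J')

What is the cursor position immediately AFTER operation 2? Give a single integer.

After op 1 (select(3,6) replace("")): buf='NSJ' cursor=3
After op 2 (backspace): buf='NS' cursor=2

Answer: 2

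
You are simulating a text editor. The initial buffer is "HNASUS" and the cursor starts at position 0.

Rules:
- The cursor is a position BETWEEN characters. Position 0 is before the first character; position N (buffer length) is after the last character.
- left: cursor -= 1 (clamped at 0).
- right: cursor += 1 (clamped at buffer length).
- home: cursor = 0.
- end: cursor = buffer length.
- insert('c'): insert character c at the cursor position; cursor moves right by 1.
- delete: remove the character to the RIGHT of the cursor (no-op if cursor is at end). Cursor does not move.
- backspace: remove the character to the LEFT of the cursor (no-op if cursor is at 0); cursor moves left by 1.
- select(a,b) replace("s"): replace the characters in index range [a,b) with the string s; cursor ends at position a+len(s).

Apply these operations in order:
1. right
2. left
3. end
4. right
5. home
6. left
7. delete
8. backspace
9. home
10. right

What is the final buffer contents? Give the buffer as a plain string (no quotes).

After op 1 (right): buf='HNASUS' cursor=1
After op 2 (left): buf='HNASUS' cursor=0
After op 3 (end): buf='HNASUS' cursor=6
After op 4 (right): buf='HNASUS' cursor=6
After op 5 (home): buf='HNASUS' cursor=0
After op 6 (left): buf='HNASUS' cursor=0
After op 7 (delete): buf='NASUS' cursor=0
After op 8 (backspace): buf='NASUS' cursor=0
After op 9 (home): buf='NASUS' cursor=0
After op 10 (right): buf='NASUS' cursor=1

Answer: NASUS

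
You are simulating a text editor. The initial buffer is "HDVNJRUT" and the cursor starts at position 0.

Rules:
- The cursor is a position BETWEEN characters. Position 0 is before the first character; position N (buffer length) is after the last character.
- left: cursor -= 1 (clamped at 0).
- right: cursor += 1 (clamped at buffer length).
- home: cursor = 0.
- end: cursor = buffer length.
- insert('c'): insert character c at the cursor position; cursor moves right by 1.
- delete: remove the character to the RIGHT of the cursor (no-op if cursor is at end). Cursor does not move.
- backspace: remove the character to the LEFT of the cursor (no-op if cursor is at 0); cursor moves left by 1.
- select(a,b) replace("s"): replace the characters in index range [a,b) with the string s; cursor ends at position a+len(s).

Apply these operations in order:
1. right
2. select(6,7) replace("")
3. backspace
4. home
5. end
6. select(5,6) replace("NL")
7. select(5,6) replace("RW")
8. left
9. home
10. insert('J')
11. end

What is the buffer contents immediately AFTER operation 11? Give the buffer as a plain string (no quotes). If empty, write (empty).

After op 1 (right): buf='HDVNJRUT' cursor=1
After op 2 (select(6,7) replace("")): buf='HDVNJRT' cursor=6
After op 3 (backspace): buf='HDVNJT' cursor=5
After op 4 (home): buf='HDVNJT' cursor=0
After op 5 (end): buf='HDVNJT' cursor=6
After op 6 (select(5,6) replace("NL")): buf='HDVNJNL' cursor=7
After op 7 (select(5,6) replace("RW")): buf='HDVNJRWL' cursor=7
After op 8 (left): buf='HDVNJRWL' cursor=6
After op 9 (home): buf='HDVNJRWL' cursor=0
After op 10 (insert('J')): buf='JHDVNJRWL' cursor=1
After op 11 (end): buf='JHDVNJRWL' cursor=9

Answer: JHDVNJRWL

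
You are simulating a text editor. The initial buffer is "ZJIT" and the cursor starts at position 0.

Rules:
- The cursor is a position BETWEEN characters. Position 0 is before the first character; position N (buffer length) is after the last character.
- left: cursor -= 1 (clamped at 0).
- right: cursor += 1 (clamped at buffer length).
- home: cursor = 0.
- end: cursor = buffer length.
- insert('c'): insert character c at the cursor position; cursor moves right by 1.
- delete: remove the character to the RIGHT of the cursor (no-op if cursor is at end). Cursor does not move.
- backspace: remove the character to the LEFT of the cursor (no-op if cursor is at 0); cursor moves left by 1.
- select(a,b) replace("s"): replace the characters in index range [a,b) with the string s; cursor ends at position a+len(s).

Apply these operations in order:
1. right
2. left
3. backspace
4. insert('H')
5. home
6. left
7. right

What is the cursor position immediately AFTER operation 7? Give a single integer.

After op 1 (right): buf='ZJIT' cursor=1
After op 2 (left): buf='ZJIT' cursor=0
After op 3 (backspace): buf='ZJIT' cursor=0
After op 4 (insert('H')): buf='HZJIT' cursor=1
After op 5 (home): buf='HZJIT' cursor=0
After op 6 (left): buf='HZJIT' cursor=0
After op 7 (right): buf='HZJIT' cursor=1

Answer: 1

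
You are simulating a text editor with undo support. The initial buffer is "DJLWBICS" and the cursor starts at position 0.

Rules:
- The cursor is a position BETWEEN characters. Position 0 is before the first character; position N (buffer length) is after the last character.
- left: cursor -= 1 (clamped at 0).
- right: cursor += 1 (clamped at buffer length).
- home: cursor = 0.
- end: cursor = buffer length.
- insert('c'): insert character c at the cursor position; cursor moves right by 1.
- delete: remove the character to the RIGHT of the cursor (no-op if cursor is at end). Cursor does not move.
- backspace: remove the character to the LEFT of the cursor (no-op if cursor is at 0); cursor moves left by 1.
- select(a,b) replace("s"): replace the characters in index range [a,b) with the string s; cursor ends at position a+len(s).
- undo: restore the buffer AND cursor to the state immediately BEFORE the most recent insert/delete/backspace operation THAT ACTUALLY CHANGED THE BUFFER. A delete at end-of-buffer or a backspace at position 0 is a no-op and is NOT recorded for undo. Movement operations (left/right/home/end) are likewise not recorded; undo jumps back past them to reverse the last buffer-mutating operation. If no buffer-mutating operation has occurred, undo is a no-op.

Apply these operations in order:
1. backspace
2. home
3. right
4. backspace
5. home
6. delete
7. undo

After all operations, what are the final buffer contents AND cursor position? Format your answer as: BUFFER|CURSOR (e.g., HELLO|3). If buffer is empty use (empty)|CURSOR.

After op 1 (backspace): buf='DJLWBICS' cursor=0
After op 2 (home): buf='DJLWBICS' cursor=0
After op 3 (right): buf='DJLWBICS' cursor=1
After op 4 (backspace): buf='JLWBICS' cursor=0
After op 5 (home): buf='JLWBICS' cursor=0
After op 6 (delete): buf='LWBICS' cursor=0
After op 7 (undo): buf='JLWBICS' cursor=0

Answer: JLWBICS|0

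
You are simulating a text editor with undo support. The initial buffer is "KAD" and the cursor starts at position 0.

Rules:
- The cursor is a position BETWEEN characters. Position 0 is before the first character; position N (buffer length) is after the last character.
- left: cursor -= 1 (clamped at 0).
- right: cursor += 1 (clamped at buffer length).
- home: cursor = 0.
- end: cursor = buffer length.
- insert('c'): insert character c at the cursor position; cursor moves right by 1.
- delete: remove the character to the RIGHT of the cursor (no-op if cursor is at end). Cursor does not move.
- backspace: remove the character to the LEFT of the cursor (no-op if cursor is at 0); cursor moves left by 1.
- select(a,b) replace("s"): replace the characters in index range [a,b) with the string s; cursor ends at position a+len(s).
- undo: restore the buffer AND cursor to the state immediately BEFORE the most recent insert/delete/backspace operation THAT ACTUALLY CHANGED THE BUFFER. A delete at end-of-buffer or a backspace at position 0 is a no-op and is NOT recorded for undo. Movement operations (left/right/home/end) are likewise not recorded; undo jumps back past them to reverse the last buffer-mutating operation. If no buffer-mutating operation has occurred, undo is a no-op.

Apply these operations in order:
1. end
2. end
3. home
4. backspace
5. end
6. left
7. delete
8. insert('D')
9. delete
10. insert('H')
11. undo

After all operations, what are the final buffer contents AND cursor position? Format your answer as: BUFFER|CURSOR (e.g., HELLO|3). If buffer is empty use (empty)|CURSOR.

Answer: KAD|3

Derivation:
After op 1 (end): buf='KAD' cursor=3
After op 2 (end): buf='KAD' cursor=3
After op 3 (home): buf='KAD' cursor=0
After op 4 (backspace): buf='KAD' cursor=0
After op 5 (end): buf='KAD' cursor=3
After op 6 (left): buf='KAD' cursor=2
After op 7 (delete): buf='KA' cursor=2
After op 8 (insert('D')): buf='KAD' cursor=3
After op 9 (delete): buf='KAD' cursor=3
After op 10 (insert('H')): buf='KADH' cursor=4
After op 11 (undo): buf='KAD' cursor=3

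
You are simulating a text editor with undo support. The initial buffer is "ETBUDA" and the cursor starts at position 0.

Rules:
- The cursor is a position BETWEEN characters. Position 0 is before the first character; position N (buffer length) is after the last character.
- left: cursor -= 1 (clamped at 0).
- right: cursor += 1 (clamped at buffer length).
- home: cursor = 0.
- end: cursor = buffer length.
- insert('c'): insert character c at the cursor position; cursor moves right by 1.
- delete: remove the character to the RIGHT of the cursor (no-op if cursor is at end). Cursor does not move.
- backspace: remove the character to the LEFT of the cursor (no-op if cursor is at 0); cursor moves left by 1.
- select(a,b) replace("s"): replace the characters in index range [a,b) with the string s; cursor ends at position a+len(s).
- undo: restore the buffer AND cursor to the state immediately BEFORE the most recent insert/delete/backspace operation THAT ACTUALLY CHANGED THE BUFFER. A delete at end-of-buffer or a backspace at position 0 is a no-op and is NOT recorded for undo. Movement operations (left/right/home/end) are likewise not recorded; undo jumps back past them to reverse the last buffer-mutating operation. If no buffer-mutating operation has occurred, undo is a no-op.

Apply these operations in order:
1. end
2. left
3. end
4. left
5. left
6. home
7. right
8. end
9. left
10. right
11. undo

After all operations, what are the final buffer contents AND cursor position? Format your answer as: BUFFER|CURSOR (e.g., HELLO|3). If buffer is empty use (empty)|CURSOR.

After op 1 (end): buf='ETBUDA' cursor=6
After op 2 (left): buf='ETBUDA' cursor=5
After op 3 (end): buf='ETBUDA' cursor=6
After op 4 (left): buf='ETBUDA' cursor=5
After op 5 (left): buf='ETBUDA' cursor=4
After op 6 (home): buf='ETBUDA' cursor=0
After op 7 (right): buf='ETBUDA' cursor=1
After op 8 (end): buf='ETBUDA' cursor=6
After op 9 (left): buf='ETBUDA' cursor=5
After op 10 (right): buf='ETBUDA' cursor=6
After op 11 (undo): buf='ETBUDA' cursor=6

Answer: ETBUDA|6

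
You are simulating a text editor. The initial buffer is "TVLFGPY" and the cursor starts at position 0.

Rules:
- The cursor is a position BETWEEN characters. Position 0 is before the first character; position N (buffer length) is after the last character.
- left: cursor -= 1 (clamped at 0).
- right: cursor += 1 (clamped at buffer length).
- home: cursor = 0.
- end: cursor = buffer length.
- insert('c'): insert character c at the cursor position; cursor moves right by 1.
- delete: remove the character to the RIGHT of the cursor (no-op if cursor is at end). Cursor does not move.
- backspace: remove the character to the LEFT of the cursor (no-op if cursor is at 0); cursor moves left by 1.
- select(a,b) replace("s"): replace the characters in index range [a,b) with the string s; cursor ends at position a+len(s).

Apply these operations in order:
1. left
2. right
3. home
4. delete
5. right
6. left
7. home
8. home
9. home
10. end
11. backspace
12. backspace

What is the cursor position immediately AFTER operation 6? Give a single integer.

Answer: 0

Derivation:
After op 1 (left): buf='TVLFGPY' cursor=0
After op 2 (right): buf='TVLFGPY' cursor=1
After op 3 (home): buf='TVLFGPY' cursor=0
After op 4 (delete): buf='VLFGPY' cursor=0
After op 5 (right): buf='VLFGPY' cursor=1
After op 6 (left): buf='VLFGPY' cursor=0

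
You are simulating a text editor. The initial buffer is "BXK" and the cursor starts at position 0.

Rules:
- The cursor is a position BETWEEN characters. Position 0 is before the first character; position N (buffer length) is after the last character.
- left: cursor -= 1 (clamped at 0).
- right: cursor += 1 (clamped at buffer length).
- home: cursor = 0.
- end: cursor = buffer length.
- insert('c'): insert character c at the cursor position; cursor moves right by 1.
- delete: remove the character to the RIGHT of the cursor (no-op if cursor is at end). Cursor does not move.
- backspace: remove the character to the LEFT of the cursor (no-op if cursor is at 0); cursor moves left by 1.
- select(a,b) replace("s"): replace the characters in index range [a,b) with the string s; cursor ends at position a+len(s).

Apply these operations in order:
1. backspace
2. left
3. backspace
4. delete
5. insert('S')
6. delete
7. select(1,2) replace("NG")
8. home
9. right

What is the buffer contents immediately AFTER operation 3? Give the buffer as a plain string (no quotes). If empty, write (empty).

After op 1 (backspace): buf='BXK' cursor=0
After op 2 (left): buf='BXK' cursor=0
After op 3 (backspace): buf='BXK' cursor=0

Answer: BXK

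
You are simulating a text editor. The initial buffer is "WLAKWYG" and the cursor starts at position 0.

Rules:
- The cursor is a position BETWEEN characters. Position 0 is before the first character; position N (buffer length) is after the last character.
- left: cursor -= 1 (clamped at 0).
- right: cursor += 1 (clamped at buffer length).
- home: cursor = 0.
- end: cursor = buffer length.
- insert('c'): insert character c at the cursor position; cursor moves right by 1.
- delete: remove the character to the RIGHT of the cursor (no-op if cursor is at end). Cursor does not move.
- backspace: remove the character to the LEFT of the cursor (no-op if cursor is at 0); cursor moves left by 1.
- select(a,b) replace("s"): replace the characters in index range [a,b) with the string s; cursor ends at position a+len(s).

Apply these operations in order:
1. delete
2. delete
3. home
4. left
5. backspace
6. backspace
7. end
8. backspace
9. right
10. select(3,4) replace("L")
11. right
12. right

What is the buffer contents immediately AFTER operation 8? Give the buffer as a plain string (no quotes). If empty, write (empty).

After op 1 (delete): buf='LAKWYG' cursor=0
After op 2 (delete): buf='AKWYG' cursor=0
After op 3 (home): buf='AKWYG' cursor=0
After op 4 (left): buf='AKWYG' cursor=0
After op 5 (backspace): buf='AKWYG' cursor=0
After op 6 (backspace): buf='AKWYG' cursor=0
After op 7 (end): buf='AKWYG' cursor=5
After op 8 (backspace): buf='AKWY' cursor=4

Answer: AKWY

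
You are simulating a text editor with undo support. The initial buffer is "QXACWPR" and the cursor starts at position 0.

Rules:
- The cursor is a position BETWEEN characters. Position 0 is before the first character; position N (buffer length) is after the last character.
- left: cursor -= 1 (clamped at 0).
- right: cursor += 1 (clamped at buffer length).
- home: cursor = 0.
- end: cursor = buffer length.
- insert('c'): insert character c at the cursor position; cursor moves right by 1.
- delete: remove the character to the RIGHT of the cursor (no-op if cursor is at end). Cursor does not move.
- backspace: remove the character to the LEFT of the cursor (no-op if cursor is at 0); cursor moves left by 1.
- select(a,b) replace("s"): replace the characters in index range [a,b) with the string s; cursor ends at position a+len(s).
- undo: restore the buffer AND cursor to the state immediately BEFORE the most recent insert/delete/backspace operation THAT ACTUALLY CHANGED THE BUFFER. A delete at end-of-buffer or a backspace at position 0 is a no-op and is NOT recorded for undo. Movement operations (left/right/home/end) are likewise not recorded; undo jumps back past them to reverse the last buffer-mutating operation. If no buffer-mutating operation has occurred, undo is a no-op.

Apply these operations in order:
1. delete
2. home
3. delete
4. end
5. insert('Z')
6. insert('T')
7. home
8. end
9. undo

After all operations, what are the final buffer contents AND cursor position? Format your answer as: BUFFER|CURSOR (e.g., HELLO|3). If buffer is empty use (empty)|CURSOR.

Answer: ACWPRZ|6

Derivation:
After op 1 (delete): buf='XACWPR' cursor=0
After op 2 (home): buf='XACWPR' cursor=0
After op 3 (delete): buf='ACWPR' cursor=0
After op 4 (end): buf='ACWPR' cursor=5
After op 5 (insert('Z')): buf='ACWPRZ' cursor=6
After op 6 (insert('T')): buf='ACWPRZT' cursor=7
After op 7 (home): buf='ACWPRZT' cursor=0
After op 8 (end): buf='ACWPRZT' cursor=7
After op 9 (undo): buf='ACWPRZ' cursor=6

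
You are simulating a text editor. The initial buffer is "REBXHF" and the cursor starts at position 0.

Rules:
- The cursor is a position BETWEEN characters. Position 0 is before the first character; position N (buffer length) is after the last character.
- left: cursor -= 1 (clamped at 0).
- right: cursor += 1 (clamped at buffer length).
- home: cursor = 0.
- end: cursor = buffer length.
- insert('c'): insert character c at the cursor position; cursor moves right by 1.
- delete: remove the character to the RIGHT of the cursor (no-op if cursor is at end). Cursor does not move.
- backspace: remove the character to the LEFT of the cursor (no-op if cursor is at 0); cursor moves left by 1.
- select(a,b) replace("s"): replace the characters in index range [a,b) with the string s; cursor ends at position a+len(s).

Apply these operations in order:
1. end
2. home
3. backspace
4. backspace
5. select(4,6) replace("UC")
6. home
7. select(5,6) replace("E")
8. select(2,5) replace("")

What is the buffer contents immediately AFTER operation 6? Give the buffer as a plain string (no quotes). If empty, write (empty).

After op 1 (end): buf='REBXHF' cursor=6
After op 2 (home): buf='REBXHF' cursor=0
After op 3 (backspace): buf='REBXHF' cursor=0
After op 4 (backspace): buf='REBXHF' cursor=0
After op 5 (select(4,6) replace("UC")): buf='REBXUC' cursor=6
After op 6 (home): buf='REBXUC' cursor=0

Answer: REBXUC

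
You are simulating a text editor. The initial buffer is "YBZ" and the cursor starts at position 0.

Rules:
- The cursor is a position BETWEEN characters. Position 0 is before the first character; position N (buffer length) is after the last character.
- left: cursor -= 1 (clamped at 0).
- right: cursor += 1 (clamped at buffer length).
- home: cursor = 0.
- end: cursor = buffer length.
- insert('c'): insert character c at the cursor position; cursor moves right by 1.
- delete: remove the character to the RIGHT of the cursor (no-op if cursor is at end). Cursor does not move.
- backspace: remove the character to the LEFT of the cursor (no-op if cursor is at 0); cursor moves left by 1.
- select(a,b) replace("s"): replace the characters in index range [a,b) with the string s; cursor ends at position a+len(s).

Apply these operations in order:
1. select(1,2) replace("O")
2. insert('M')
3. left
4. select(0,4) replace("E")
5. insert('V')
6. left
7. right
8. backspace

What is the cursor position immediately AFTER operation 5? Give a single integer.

After op 1 (select(1,2) replace("O")): buf='YOZ' cursor=2
After op 2 (insert('M')): buf='YOMZ' cursor=3
After op 3 (left): buf='YOMZ' cursor=2
After op 4 (select(0,4) replace("E")): buf='E' cursor=1
After op 5 (insert('V')): buf='EV' cursor=2

Answer: 2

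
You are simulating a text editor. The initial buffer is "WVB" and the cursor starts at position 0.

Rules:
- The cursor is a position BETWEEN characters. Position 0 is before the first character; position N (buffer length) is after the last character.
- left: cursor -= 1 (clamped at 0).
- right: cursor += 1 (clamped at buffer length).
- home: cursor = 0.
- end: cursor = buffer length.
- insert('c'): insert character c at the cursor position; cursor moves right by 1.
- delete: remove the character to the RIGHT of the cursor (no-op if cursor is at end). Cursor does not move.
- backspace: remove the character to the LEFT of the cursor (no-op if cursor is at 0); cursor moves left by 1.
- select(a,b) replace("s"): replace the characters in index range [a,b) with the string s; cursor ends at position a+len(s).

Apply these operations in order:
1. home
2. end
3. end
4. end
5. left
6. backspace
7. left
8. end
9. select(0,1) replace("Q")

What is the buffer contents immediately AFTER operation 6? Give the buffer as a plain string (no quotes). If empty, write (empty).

Answer: WB

Derivation:
After op 1 (home): buf='WVB' cursor=0
After op 2 (end): buf='WVB' cursor=3
After op 3 (end): buf='WVB' cursor=3
After op 4 (end): buf='WVB' cursor=3
After op 5 (left): buf='WVB' cursor=2
After op 6 (backspace): buf='WB' cursor=1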